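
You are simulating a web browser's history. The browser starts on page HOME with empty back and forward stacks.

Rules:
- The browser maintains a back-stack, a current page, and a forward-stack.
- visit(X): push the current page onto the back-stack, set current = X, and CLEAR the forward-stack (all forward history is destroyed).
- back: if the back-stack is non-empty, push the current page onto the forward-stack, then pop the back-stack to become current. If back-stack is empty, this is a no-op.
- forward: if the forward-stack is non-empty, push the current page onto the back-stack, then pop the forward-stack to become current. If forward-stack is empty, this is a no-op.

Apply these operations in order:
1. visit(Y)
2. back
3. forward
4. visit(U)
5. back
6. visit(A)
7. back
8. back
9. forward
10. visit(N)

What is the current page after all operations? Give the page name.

Answer: N

Derivation:
After 1 (visit(Y)): cur=Y back=1 fwd=0
After 2 (back): cur=HOME back=0 fwd=1
After 3 (forward): cur=Y back=1 fwd=0
After 4 (visit(U)): cur=U back=2 fwd=0
After 5 (back): cur=Y back=1 fwd=1
After 6 (visit(A)): cur=A back=2 fwd=0
After 7 (back): cur=Y back=1 fwd=1
After 8 (back): cur=HOME back=0 fwd=2
After 9 (forward): cur=Y back=1 fwd=1
After 10 (visit(N)): cur=N back=2 fwd=0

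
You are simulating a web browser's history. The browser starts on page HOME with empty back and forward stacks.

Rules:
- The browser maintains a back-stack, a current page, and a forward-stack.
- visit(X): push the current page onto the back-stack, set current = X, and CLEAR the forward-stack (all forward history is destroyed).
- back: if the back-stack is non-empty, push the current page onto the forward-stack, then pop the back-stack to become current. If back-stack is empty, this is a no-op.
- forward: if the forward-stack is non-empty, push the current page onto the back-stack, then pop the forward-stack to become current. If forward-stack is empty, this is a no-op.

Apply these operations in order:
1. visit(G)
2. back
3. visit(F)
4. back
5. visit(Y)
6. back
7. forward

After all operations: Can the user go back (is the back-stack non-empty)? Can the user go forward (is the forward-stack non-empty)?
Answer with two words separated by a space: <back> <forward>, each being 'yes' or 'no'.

Answer: yes no

Derivation:
After 1 (visit(G)): cur=G back=1 fwd=0
After 2 (back): cur=HOME back=0 fwd=1
After 3 (visit(F)): cur=F back=1 fwd=0
After 4 (back): cur=HOME back=0 fwd=1
After 5 (visit(Y)): cur=Y back=1 fwd=0
After 6 (back): cur=HOME back=0 fwd=1
After 7 (forward): cur=Y back=1 fwd=0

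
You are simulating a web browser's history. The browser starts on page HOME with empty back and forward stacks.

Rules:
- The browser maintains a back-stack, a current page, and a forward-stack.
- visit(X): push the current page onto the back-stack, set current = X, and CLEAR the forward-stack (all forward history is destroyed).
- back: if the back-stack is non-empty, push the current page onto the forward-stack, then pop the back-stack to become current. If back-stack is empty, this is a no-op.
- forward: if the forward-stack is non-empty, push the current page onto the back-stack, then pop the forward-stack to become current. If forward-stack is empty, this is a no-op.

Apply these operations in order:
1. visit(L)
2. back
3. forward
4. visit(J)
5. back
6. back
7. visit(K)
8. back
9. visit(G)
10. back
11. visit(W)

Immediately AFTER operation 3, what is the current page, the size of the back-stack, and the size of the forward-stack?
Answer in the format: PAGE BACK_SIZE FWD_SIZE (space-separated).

After 1 (visit(L)): cur=L back=1 fwd=0
After 2 (back): cur=HOME back=0 fwd=1
After 3 (forward): cur=L back=1 fwd=0

L 1 0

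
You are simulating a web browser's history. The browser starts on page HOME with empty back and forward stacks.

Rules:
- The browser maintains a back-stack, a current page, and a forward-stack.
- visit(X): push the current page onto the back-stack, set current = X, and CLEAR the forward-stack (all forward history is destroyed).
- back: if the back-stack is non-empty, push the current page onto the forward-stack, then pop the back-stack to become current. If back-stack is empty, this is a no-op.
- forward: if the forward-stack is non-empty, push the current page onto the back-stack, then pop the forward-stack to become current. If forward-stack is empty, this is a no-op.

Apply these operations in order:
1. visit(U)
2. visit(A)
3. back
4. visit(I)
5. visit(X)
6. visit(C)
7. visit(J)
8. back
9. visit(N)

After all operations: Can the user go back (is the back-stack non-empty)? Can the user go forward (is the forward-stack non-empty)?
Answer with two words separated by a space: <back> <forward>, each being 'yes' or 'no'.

After 1 (visit(U)): cur=U back=1 fwd=0
After 2 (visit(A)): cur=A back=2 fwd=0
After 3 (back): cur=U back=1 fwd=1
After 4 (visit(I)): cur=I back=2 fwd=0
After 5 (visit(X)): cur=X back=3 fwd=0
After 6 (visit(C)): cur=C back=4 fwd=0
After 7 (visit(J)): cur=J back=5 fwd=0
After 8 (back): cur=C back=4 fwd=1
After 9 (visit(N)): cur=N back=5 fwd=0

Answer: yes no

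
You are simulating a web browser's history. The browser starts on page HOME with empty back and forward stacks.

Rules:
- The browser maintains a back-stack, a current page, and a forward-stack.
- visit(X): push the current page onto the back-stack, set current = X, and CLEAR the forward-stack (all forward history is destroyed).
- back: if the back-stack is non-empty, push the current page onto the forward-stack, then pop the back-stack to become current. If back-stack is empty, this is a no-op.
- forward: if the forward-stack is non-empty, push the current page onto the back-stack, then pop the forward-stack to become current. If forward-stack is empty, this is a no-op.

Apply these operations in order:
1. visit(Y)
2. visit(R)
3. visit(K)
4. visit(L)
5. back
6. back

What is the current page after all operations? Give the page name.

Answer: R

Derivation:
After 1 (visit(Y)): cur=Y back=1 fwd=0
After 2 (visit(R)): cur=R back=2 fwd=0
After 3 (visit(K)): cur=K back=3 fwd=0
After 4 (visit(L)): cur=L back=4 fwd=0
After 5 (back): cur=K back=3 fwd=1
After 6 (back): cur=R back=2 fwd=2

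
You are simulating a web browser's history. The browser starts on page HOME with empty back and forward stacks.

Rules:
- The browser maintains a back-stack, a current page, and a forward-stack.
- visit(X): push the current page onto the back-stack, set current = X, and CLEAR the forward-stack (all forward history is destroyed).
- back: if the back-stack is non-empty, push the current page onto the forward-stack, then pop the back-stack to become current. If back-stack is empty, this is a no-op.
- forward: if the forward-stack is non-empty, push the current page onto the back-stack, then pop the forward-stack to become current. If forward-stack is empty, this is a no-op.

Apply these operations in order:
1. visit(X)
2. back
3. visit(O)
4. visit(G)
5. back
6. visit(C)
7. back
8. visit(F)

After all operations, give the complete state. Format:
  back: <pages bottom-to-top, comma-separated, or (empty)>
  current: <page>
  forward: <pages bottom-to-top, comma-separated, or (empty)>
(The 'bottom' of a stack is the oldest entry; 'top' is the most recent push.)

After 1 (visit(X)): cur=X back=1 fwd=0
After 2 (back): cur=HOME back=0 fwd=1
After 3 (visit(O)): cur=O back=1 fwd=0
After 4 (visit(G)): cur=G back=2 fwd=0
After 5 (back): cur=O back=1 fwd=1
After 6 (visit(C)): cur=C back=2 fwd=0
After 7 (back): cur=O back=1 fwd=1
After 8 (visit(F)): cur=F back=2 fwd=0

Answer: back: HOME,O
current: F
forward: (empty)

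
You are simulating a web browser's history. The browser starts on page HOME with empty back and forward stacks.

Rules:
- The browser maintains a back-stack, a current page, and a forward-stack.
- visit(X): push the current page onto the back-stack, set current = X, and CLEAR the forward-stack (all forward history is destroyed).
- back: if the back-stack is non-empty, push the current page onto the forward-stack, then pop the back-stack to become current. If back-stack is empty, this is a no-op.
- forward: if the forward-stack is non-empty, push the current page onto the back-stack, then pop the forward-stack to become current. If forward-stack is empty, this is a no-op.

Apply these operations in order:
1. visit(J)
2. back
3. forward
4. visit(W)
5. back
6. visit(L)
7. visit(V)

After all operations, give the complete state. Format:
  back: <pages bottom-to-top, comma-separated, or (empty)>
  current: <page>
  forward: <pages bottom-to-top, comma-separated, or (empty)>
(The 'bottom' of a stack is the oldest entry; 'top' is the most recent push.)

Answer: back: HOME,J,L
current: V
forward: (empty)

Derivation:
After 1 (visit(J)): cur=J back=1 fwd=0
After 2 (back): cur=HOME back=0 fwd=1
After 3 (forward): cur=J back=1 fwd=0
After 4 (visit(W)): cur=W back=2 fwd=0
After 5 (back): cur=J back=1 fwd=1
After 6 (visit(L)): cur=L back=2 fwd=0
After 7 (visit(V)): cur=V back=3 fwd=0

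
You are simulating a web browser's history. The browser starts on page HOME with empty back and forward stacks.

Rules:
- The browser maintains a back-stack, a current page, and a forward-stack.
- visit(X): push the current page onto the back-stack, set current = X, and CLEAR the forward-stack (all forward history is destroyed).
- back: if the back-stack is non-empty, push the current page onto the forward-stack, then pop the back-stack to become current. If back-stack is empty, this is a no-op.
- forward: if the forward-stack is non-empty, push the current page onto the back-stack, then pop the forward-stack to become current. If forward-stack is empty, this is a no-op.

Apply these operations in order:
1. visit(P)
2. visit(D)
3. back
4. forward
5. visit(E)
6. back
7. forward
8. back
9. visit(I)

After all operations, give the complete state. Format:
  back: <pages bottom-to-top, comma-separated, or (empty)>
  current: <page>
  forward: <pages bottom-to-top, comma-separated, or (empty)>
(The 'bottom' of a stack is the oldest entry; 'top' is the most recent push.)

After 1 (visit(P)): cur=P back=1 fwd=0
After 2 (visit(D)): cur=D back=2 fwd=0
After 3 (back): cur=P back=1 fwd=1
After 4 (forward): cur=D back=2 fwd=0
After 5 (visit(E)): cur=E back=3 fwd=0
After 6 (back): cur=D back=2 fwd=1
After 7 (forward): cur=E back=3 fwd=0
After 8 (back): cur=D back=2 fwd=1
After 9 (visit(I)): cur=I back=3 fwd=0

Answer: back: HOME,P,D
current: I
forward: (empty)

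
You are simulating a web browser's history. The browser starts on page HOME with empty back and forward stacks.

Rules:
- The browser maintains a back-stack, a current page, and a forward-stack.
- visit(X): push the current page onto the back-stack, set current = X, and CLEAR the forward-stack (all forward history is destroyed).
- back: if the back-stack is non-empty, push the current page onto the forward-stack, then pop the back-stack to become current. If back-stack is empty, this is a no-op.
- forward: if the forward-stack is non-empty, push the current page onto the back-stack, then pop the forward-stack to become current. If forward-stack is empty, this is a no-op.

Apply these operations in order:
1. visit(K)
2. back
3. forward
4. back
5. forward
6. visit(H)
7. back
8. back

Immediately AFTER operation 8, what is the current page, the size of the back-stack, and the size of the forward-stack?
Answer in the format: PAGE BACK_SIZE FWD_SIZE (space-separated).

After 1 (visit(K)): cur=K back=1 fwd=0
After 2 (back): cur=HOME back=0 fwd=1
After 3 (forward): cur=K back=1 fwd=0
After 4 (back): cur=HOME back=0 fwd=1
After 5 (forward): cur=K back=1 fwd=0
After 6 (visit(H)): cur=H back=2 fwd=0
After 7 (back): cur=K back=1 fwd=1
After 8 (back): cur=HOME back=0 fwd=2

HOME 0 2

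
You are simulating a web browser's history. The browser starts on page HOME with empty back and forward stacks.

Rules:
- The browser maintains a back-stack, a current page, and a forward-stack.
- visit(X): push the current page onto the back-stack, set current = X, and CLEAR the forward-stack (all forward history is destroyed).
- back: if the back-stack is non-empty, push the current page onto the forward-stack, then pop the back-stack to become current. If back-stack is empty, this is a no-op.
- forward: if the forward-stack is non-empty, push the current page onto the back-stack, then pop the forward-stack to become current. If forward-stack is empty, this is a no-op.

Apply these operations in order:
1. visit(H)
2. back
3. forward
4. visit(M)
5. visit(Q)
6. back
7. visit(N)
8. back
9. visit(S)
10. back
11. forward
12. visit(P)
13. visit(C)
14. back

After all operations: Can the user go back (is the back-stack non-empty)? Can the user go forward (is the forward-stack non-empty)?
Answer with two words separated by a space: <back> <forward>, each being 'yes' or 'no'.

Answer: yes yes

Derivation:
After 1 (visit(H)): cur=H back=1 fwd=0
After 2 (back): cur=HOME back=0 fwd=1
After 3 (forward): cur=H back=1 fwd=0
After 4 (visit(M)): cur=M back=2 fwd=0
After 5 (visit(Q)): cur=Q back=3 fwd=0
After 6 (back): cur=M back=2 fwd=1
After 7 (visit(N)): cur=N back=3 fwd=0
After 8 (back): cur=M back=2 fwd=1
After 9 (visit(S)): cur=S back=3 fwd=0
After 10 (back): cur=M back=2 fwd=1
After 11 (forward): cur=S back=3 fwd=0
After 12 (visit(P)): cur=P back=4 fwd=0
After 13 (visit(C)): cur=C back=5 fwd=0
After 14 (back): cur=P back=4 fwd=1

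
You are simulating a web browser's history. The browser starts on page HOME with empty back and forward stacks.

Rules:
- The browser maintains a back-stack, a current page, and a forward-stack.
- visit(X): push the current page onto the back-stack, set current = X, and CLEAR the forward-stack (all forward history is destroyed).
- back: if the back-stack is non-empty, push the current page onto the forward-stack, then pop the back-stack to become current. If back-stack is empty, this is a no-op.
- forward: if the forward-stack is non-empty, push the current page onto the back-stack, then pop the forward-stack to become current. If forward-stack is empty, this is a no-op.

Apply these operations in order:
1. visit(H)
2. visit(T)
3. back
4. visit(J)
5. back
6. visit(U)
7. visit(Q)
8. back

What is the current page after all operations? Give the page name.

Answer: U

Derivation:
After 1 (visit(H)): cur=H back=1 fwd=0
After 2 (visit(T)): cur=T back=2 fwd=0
After 3 (back): cur=H back=1 fwd=1
After 4 (visit(J)): cur=J back=2 fwd=0
After 5 (back): cur=H back=1 fwd=1
After 6 (visit(U)): cur=U back=2 fwd=0
After 7 (visit(Q)): cur=Q back=3 fwd=0
After 8 (back): cur=U back=2 fwd=1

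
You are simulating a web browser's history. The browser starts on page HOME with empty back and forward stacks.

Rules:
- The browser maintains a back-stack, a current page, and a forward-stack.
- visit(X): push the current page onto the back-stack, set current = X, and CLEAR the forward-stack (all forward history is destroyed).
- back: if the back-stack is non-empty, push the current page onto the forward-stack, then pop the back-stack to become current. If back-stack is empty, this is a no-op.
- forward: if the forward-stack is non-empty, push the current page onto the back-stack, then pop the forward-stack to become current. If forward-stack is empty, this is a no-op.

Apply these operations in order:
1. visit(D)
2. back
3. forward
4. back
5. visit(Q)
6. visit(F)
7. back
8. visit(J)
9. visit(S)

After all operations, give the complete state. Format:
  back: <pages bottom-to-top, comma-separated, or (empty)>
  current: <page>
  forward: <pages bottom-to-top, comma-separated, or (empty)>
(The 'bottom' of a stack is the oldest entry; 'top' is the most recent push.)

After 1 (visit(D)): cur=D back=1 fwd=0
After 2 (back): cur=HOME back=0 fwd=1
After 3 (forward): cur=D back=1 fwd=0
After 4 (back): cur=HOME back=0 fwd=1
After 5 (visit(Q)): cur=Q back=1 fwd=0
After 6 (visit(F)): cur=F back=2 fwd=0
After 7 (back): cur=Q back=1 fwd=1
After 8 (visit(J)): cur=J back=2 fwd=0
After 9 (visit(S)): cur=S back=3 fwd=0

Answer: back: HOME,Q,J
current: S
forward: (empty)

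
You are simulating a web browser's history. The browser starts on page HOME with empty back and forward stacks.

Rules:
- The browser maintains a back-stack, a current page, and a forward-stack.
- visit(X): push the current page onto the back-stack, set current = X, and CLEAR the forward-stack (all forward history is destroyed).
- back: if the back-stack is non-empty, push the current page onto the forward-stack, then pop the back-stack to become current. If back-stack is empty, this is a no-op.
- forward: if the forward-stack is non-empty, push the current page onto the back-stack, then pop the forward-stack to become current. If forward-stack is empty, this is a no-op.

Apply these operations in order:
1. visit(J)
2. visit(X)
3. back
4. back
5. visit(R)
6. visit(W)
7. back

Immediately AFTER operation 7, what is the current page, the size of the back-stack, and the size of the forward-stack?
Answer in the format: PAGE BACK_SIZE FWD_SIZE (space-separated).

After 1 (visit(J)): cur=J back=1 fwd=0
After 2 (visit(X)): cur=X back=2 fwd=0
After 3 (back): cur=J back=1 fwd=1
After 4 (back): cur=HOME back=0 fwd=2
After 5 (visit(R)): cur=R back=1 fwd=0
After 6 (visit(W)): cur=W back=2 fwd=0
After 7 (back): cur=R back=1 fwd=1

R 1 1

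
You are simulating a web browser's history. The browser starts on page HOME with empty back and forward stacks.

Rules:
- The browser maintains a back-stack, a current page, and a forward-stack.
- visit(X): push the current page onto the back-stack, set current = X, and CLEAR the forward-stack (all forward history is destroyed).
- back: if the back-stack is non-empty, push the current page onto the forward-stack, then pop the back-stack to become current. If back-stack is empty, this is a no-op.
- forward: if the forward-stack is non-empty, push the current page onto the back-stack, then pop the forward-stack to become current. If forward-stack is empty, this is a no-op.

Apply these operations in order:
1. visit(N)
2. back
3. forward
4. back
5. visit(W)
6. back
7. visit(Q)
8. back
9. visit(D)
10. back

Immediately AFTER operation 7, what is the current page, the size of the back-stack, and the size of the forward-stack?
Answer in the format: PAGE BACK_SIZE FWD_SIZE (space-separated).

After 1 (visit(N)): cur=N back=1 fwd=0
After 2 (back): cur=HOME back=0 fwd=1
After 3 (forward): cur=N back=1 fwd=0
After 4 (back): cur=HOME back=0 fwd=1
After 5 (visit(W)): cur=W back=1 fwd=0
After 6 (back): cur=HOME back=0 fwd=1
After 7 (visit(Q)): cur=Q back=1 fwd=0

Q 1 0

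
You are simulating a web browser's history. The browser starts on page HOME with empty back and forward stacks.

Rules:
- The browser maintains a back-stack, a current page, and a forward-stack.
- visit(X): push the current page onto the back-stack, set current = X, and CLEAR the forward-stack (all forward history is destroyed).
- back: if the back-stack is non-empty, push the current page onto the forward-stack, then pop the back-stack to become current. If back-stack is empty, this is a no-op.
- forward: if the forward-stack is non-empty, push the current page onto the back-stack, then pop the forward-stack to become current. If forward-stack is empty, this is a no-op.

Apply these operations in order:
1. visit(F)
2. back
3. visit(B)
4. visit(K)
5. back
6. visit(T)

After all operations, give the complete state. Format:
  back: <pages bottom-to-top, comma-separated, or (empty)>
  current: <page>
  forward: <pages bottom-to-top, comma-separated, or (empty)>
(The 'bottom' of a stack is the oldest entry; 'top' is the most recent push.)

After 1 (visit(F)): cur=F back=1 fwd=0
After 2 (back): cur=HOME back=0 fwd=1
After 3 (visit(B)): cur=B back=1 fwd=0
After 4 (visit(K)): cur=K back=2 fwd=0
After 5 (back): cur=B back=1 fwd=1
After 6 (visit(T)): cur=T back=2 fwd=0

Answer: back: HOME,B
current: T
forward: (empty)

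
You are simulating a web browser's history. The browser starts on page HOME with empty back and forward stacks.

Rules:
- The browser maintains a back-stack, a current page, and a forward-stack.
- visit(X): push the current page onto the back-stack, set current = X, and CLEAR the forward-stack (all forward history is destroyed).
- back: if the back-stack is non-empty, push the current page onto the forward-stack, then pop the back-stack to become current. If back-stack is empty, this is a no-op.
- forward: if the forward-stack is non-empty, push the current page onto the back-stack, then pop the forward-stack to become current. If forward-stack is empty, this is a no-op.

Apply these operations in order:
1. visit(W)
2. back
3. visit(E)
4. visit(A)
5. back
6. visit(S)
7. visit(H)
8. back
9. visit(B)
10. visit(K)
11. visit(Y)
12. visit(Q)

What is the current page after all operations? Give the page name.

After 1 (visit(W)): cur=W back=1 fwd=0
After 2 (back): cur=HOME back=0 fwd=1
After 3 (visit(E)): cur=E back=1 fwd=0
After 4 (visit(A)): cur=A back=2 fwd=0
After 5 (back): cur=E back=1 fwd=1
After 6 (visit(S)): cur=S back=2 fwd=0
After 7 (visit(H)): cur=H back=3 fwd=0
After 8 (back): cur=S back=2 fwd=1
After 9 (visit(B)): cur=B back=3 fwd=0
After 10 (visit(K)): cur=K back=4 fwd=0
After 11 (visit(Y)): cur=Y back=5 fwd=0
After 12 (visit(Q)): cur=Q back=6 fwd=0

Answer: Q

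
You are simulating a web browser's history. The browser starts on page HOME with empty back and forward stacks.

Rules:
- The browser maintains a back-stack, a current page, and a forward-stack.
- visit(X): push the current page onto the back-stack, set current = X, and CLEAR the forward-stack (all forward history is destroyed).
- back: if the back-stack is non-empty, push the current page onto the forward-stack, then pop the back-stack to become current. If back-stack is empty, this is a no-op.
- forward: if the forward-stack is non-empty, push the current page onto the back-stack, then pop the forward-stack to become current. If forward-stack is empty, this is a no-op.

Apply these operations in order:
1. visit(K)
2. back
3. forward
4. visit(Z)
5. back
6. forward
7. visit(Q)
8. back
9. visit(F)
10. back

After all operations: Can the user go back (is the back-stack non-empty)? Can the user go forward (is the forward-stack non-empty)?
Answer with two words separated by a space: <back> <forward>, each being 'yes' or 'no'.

After 1 (visit(K)): cur=K back=1 fwd=0
After 2 (back): cur=HOME back=0 fwd=1
After 3 (forward): cur=K back=1 fwd=0
After 4 (visit(Z)): cur=Z back=2 fwd=0
After 5 (back): cur=K back=1 fwd=1
After 6 (forward): cur=Z back=2 fwd=0
After 7 (visit(Q)): cur=Q back=3 fwd=0
After 8 (back): cur=Z back=2 fwd=1
After 9 (visit(F)): cur=F back=3 fwd=0
After 10 (back): cur=Z back=2 fwd=1

Answer: yes yes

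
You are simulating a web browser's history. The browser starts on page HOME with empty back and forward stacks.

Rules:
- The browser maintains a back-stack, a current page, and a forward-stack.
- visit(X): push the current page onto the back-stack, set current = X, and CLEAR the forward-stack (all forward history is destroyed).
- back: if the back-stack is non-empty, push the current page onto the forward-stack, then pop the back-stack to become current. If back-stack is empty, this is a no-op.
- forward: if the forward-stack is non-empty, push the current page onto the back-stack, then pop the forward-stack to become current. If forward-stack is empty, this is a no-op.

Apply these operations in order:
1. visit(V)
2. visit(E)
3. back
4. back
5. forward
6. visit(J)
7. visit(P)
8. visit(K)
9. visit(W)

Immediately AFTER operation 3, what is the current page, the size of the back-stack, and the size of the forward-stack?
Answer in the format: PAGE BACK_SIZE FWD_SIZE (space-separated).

After 1 (visit(V)): cur=V back=1 fwd=0
After 2 (visit(E)): cur=E back=2 fwd=0
After 3 (back): cur=V back=1 fwd=1

V 1 1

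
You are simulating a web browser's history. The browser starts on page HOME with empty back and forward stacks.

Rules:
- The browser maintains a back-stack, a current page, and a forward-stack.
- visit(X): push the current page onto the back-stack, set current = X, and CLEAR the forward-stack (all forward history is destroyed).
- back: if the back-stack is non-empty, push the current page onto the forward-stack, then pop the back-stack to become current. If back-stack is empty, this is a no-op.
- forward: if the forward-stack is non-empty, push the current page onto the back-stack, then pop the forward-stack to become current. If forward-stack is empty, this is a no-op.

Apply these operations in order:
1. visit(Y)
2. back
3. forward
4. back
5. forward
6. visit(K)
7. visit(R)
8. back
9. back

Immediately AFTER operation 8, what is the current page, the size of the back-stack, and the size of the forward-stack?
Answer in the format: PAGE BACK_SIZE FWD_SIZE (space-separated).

After 1 (visit(Y)): cur=Y back=1 fwd=0
After 2 (back): cur=HOME back=0 fwd=1
After 3 (forward): cur=Y back=1 fwd=0
After 4 (back): cur=HOME back=0 fwd=1
After 5 (forward): cur=Y back=1 fwd=0
After 6 (visit(K)): cur=K back=2 fwd=0
After 7 (visit(R)): cur=R back=3 fwd=0
After 8 (back): cur=K back=2 fwd=1

K 2 1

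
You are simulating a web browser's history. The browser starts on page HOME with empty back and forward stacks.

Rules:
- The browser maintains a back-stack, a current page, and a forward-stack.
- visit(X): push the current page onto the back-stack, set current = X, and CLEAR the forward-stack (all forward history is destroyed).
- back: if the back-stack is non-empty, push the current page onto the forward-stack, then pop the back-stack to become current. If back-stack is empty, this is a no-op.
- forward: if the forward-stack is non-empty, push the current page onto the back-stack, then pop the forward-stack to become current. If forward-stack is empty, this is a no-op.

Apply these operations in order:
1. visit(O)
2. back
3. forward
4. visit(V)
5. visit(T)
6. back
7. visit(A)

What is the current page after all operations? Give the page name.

Answer: A

Derivation:
After 1 (visit(O)): cur=O back=1 fwd=0
After 2 (back): cur=HOME back=0 fwd=1
After 3 (forward): cur=O back=1 fwd=0
After 4 (visit(V)): cur=V back=2 fwd=0
After 5 (visit(T)): cur=T back=3 fwd=0
After 6 (back): cur=V back=2 fwd=1
After 7 (visit(A)): cur=A back=3 fwd=0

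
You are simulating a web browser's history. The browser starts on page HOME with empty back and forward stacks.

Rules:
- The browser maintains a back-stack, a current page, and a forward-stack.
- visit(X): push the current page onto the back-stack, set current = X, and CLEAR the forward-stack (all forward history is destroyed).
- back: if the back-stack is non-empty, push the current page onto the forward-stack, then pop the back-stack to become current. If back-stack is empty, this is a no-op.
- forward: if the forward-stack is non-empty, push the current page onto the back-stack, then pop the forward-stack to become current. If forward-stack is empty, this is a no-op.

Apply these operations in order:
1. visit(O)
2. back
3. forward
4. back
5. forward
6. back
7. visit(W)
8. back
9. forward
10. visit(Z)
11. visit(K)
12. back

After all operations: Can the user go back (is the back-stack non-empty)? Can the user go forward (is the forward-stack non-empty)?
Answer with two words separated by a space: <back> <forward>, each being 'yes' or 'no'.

Answer: yes yes

Derivation:
After 1 (visit(O)): cur=O back=1 fwd=0
After 2 (back): cur=HOME back=0 fwd=1
After 3 (forward): cur=O back=1 fwd=0
After 4 (back): cur=HOME back=0 fwd=1
After 5 (forward): cur=O back=1 fwd=0
After 6 (back): cur=HOME back=0 fwd=1
After 7 (visit(W)): cur=W back=1 fwd=0
After 8 (back): cur=HOME back=0 fwd=1
After 9 (forward): cur=W back=1 fwd=0
After 10 (visit(Z)): cur=Z back=2 fwd=0
After 11 (visit(K)): cur=K back=3 fwd=0
After 12 (back): cur=Z back=2 fwd=1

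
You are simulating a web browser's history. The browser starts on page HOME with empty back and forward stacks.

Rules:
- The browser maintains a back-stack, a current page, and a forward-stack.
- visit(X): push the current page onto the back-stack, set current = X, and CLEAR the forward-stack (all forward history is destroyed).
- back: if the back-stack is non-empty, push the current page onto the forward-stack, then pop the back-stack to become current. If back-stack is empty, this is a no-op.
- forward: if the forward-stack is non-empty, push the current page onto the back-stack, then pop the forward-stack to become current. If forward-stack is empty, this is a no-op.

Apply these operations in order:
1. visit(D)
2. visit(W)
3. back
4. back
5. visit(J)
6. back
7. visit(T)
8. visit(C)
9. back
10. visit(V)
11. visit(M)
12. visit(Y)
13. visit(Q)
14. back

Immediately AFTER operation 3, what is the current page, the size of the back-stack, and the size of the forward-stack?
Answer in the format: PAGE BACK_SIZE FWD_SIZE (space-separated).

After 1 (visit(D)): cur=D back=1 fwd=0
After 2 (visit(W)): cur=W back=2 fwd=0
After 3 (back): cur=D back=1 fwd=1

D 1 1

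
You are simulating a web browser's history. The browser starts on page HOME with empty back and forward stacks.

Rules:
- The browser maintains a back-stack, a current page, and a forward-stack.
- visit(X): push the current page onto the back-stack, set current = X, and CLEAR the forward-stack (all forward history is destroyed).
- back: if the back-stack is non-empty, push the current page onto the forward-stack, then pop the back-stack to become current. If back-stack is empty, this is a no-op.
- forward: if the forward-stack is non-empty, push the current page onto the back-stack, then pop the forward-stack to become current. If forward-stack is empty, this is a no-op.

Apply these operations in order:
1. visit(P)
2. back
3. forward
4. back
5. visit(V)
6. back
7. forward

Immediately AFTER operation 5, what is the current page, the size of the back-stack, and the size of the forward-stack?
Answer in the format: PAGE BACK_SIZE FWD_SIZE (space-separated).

After 1 (visit(P)): cur=P back=1 fwd=0
After 2 (back): cur=HOME back=0 fwd=1
After 3 (forward): cur=P back=1 fwd=0
After 4 (back): cur=HOME back=0 fwd=1
After 5 (visit(V)): cur=V back=1 fwd=0

V 1 0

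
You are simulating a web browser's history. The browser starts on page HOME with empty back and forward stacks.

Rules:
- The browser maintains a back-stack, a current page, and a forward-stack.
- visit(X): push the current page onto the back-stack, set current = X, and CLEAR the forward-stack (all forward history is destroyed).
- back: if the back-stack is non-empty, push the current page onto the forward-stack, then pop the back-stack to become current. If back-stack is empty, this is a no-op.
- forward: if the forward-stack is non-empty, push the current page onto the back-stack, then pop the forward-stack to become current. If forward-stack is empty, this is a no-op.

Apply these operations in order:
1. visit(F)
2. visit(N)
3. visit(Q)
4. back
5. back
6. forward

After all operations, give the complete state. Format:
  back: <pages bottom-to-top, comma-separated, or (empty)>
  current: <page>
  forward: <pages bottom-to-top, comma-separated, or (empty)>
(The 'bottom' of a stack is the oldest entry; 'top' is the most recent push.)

After 1 (visit(F)): cur=F back=1 fwd=0
After 2 (visit(N)): cur=N back=2 fwd=0
After 3 (visit(Q)): cur=Q back=3 fwd=0
After 4 (back): cur=N back=2 fwd=1
After 5 (back): cur=F back=1 fwd=2
After 6 (forward): cur=N back=2 fwd=1

Answer: back: HOME,F
current: N
forward: Q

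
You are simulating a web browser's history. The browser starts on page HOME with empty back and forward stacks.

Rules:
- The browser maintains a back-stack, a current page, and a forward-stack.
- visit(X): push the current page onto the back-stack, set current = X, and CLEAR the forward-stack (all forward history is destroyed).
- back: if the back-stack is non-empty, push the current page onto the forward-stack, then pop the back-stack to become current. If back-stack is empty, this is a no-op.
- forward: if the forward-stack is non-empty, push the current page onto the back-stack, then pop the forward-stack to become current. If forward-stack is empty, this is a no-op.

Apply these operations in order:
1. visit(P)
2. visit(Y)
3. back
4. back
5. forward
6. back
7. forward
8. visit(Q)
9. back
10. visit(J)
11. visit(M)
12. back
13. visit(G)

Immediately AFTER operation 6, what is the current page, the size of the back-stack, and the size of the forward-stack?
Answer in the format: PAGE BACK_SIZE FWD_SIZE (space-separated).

After 1 (visit(P)): cur=P back=1 fwd=0
After 2 (visit(Y)): cur=Y back=2 fwd=0
After 3 (back): cur=P back=1 fwd=1
After 4 (back): cur=HOME back=0 fwd=2
After 5 (forward): cur=P back=1 fwd=1
After 6 (back): cur=HOME back=0 fwd=2

HOME 0 2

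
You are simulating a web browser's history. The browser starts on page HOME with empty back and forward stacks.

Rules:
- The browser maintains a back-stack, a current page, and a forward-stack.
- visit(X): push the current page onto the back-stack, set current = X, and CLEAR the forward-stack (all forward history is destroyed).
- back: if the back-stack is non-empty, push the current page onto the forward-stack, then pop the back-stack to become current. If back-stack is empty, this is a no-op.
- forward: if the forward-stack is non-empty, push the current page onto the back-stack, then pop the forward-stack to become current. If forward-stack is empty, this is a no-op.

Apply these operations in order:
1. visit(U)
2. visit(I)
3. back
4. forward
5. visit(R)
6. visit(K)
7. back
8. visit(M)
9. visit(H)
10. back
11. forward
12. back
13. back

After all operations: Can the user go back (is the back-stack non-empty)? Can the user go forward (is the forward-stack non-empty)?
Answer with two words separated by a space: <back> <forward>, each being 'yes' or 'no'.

Answer: yes yes

Derivation:
After 1 (visit(U)): cur=U back=1 fwd=0
After 2 (visit(I)): cur=I back=2 fwd=0
After 3 (back): cur=U back=1 fwd=1
After 4 (forward): cur=I back=2 fwd=0
After 5 (visit(R)): cur=R back=3 fwd=0
After 6 (visit(K)): cur=K back=4 fwd=0
After 7 (back): cur=R back=3 fwd=1
After 8 (visit(M)): cur=M back=4 fwd=0
After 9 (visit(H)): cur=H back=5 fwd=0
After 10 (back): cur=M back=4 fwd=1
After 11 (forward): cur=H back=5 fwd=0
After 12 (back): cur=M back=4 fwd=1
After 13 (back): cur=R back=3 fwd=2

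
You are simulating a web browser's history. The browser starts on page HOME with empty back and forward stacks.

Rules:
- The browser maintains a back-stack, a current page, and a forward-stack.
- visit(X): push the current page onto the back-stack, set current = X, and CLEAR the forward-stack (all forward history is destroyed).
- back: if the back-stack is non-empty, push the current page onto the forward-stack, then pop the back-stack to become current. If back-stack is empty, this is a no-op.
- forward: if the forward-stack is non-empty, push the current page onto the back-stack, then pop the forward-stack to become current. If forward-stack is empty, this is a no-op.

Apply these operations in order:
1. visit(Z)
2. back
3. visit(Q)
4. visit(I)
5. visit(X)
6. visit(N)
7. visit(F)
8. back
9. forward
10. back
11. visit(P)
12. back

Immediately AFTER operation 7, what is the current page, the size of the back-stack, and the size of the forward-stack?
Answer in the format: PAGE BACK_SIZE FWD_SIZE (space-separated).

After 1 (visit(Z)): cur=Z back=1 fwd=0
After 2 (back): cur=HOME back=0 fwd=1
After 3 (visit(Q)): cur=Q back=1 fwd=0
After 4 (visit(I)): cur=I back=2 fwd=0
After 5 (visit(X)): cur=X back=3 fwd=0
After 6 (visit(N)): cur=N back=4 fwd=0
After 7 (visit(F)): cur=F back=5 fwd=0

F 5 0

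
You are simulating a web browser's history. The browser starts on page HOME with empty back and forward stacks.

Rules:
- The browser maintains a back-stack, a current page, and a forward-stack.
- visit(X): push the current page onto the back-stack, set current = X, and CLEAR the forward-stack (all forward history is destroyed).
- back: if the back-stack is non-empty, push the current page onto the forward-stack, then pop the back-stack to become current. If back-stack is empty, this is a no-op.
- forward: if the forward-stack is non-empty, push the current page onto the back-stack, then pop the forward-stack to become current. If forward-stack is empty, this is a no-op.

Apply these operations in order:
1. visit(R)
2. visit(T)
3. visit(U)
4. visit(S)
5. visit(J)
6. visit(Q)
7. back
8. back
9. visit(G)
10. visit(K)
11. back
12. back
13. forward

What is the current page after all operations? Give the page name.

After 1 (visit(R)): cur=R back=1 fwd=0
After 2 (visit(T)): cur=T back=2 fwd=0
After 3 (visit(U)): cur=U back=3 fwd=0
After 4 (visit(S)): cur=S back=4 fwd=0
After 5 (visit(J)): cur=J back=5 fwd=0
After 6 (visit(Q)): cur=Q back=6 fwd=0
After 7 (back): cur=J back=5 fwd=1
After 8 (back): cur=S back=4 fwd=2
After 9 (visit(G)): cur=G back=5 fwd=0
After 10 (visit(K)): cur=K back=6 fwd=0
After 11 (back): cur=G back=5 fwd=1
After 12 (back): cur=S back=4 fwd=2
After 13 (forward): cur=G back=5 fwd=1

Answer: G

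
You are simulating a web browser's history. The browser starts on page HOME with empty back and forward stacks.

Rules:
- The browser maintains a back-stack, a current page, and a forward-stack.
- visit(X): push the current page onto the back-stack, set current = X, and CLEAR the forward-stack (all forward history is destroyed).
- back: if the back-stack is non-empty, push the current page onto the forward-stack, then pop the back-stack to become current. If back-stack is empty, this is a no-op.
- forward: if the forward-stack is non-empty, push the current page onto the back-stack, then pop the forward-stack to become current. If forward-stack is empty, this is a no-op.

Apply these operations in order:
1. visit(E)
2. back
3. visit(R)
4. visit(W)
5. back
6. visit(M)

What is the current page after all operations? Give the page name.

After 1 (visit(E)): cur=E back=1 fwd=0
After 2 (back): cur=HOME back=0 fwd=1
After 3 (visit(R)): cur=R back=1 fwd=0
After 4 (visit(W)): cur=W back=2 fwd=0
After 5 (back): cur=R back=1 fwd=1
After 6 (visit(M)): cur=M back=2 fwd=0

Answer: M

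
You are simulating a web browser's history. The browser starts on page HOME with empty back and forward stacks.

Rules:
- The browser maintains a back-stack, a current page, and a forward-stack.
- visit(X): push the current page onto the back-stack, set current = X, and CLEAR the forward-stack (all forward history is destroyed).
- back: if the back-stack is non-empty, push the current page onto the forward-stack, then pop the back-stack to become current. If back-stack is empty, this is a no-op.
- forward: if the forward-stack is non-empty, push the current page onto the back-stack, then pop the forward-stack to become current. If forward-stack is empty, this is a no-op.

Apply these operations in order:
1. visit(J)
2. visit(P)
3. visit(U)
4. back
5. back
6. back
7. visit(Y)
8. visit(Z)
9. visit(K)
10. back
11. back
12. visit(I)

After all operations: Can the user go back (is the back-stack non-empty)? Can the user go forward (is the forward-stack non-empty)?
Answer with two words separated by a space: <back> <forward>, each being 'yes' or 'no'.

Answer: yes no

Derivation:
After 1 (visit(J)): cur=J back=1 fwd=0
After 2 (visit(P)): cur=P back=2 fwd=0
After 3 (visit(U)): cur=U back=3 fwd=0
After 4 (back): cur=P back=2 fwd=1
After 5 (back): cur=J back=1 fwd=2
After 6 (back): cur=HOME back=0 fwd=3
After 7 (visit(Y)): cur=Y back=1 fwd=0
After 8 (visit(Z)): cur=Z back=2 fwd=0
After 9 (visit(K)): cur=K back=3 fwd=0
After 10 (back): cur=Z back=2 fwd=1
After 11 (back): cur=Y back=1 fwd=2
After 12 (visit(I)): cur=I back=2 fwd=0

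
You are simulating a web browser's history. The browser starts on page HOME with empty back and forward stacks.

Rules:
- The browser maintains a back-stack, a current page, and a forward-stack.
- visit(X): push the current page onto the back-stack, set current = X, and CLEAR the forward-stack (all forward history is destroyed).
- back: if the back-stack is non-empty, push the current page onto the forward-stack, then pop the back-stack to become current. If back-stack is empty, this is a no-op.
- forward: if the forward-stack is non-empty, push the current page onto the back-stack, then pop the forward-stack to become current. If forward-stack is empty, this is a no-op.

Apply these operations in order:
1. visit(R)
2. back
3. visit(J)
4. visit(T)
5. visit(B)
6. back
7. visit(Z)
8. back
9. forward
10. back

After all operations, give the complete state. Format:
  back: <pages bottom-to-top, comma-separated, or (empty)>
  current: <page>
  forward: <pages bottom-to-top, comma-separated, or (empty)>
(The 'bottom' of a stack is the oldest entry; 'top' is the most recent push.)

After 1 (visit(R)): cur=R back=1 fwd=0
After 2 (back): cur=HOME back=0 fwd=1
After 3 (visit(J)): cur=J back=1 fwd=0
After 4 (visit(T)): cur=T back=2 fwd=0
After 5 (visit(B)): cur=B back=3 fwd=0
After 6 (back): cur=T back=2 fwd=1
After 7 (visit(Z)): cur=Z back=3 fwd=0
After 8 (back): cur=T back=2 fwd=1
After 9 (forward): cur=Z back=3 fwd=0
After 10 (back): cur=T back=2 fwd=1

Answer: back: HOME,J
current: T
forward: Z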